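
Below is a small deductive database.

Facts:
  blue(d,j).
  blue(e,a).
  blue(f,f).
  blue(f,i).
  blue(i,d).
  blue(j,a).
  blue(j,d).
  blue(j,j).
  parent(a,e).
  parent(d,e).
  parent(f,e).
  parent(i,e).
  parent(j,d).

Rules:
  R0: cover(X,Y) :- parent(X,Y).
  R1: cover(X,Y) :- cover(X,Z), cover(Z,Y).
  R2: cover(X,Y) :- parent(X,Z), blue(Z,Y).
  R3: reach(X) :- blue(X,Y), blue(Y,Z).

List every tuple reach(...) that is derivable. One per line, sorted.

reach(d)
reach(f)
reach(i)
reach(j)

round 1: derive reach(d) via R3 from blue(d,j), blue(j,a)
round 1: derive reach(f) via R3 from blue(f,f), blue(f,f)
round 1: derive reach(i) via R3 from blue(i,d), blue(d,j)
round 1: derive reach(j) via R3 from blue(j,d), blue(d,j)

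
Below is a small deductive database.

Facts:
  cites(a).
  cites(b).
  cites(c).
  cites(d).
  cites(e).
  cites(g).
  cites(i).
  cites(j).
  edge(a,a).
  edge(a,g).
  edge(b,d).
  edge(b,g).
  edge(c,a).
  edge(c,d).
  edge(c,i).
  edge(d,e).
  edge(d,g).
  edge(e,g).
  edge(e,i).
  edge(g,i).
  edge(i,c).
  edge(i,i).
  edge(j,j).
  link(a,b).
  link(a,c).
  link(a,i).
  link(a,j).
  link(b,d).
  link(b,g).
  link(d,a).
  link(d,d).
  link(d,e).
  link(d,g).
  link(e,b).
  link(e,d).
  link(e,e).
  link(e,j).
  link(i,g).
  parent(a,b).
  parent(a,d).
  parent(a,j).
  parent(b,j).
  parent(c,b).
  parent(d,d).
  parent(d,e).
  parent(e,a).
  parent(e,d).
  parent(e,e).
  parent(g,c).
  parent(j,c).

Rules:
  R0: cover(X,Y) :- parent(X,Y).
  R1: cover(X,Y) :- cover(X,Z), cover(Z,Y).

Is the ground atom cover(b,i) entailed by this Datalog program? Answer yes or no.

round 1: derive cover(a,b) via R0 from parent(a,b)
round 1: derive cover(a,d) via R0 from parent(a,d)
round 1: derive cover(a,j) via R0 from parent(a,j)
round 1: derive cover(b,j) via R0 from parent(b,j)
round 1: derive cover(c,b) via R0 from parent(c,b)
round 1: derive cover(d,d) via R0 from parent(d,d)
round 1: derive cover(d,e) via R0 from parent(d,e)
round 1: derive cover(e,a) via R0 from parent(e,a)
round 1: derive cover(e,d) via R0 from parent(e,d)
round 1: derive cover(e,e) via R0 from parent(e,e)
round 1: derive cover(g,c) via R0 from parent(g,c)
round 1: derive cover(j,c) via R0 from parent(j,c)
round 2: derive cover(a,c) via R1 from cover(a,j), cover(j,c)
round 2: derive cover(a,e) via R1 from cover(a,d), cover(d,e)
round 2: derive cover(b,c) via R1 from cover(b,j), cover(j,c)
round 2: derive cover(c,j) via R1 from cover(c,b), cover(b,j)
round 2: derive cover(d,a) via R1 from cover(d,e), cover(e,a)
round 2: derive cover(e,b) via R1 from cover(e,a), cover(a,b)
round 2: derive cover(e,j) via R1 from cover(e,a), cover(a,j)
round 2: derive cover(g,b) via R1 from cover(g,c), cover(c,b)
round 2: derive cover(j,b) via R1 from cover(j,c), cover(c,b)
round 3: derive cover(a,a) via R1 from cover(a,d), cover(d,a)
round 3: derive cover(b,b) via R1 from cover(b,c), cover(c,b)
round 3: derive cover(c,c) via R1 from cover(c,b), cover(b,c)
round 3: derive cover(d,b) via R1 from cover(d,a), cover(a,b)
round 3: derive cover(d,c) via R1 from cover(d,a), cover(a,c)
round 3: derive cover(d,j) via R1 from cover(d,a), cover(a,j)
round 3: derive cover(e,c) via R1 from cover(e,a), cover(a,c)
round 3: derive cover(g,j) via R1 from cover(g,b), cover(b,j)
round 3: derive cover(j,j) via R1 from cover(j,b), cover(b,j)

no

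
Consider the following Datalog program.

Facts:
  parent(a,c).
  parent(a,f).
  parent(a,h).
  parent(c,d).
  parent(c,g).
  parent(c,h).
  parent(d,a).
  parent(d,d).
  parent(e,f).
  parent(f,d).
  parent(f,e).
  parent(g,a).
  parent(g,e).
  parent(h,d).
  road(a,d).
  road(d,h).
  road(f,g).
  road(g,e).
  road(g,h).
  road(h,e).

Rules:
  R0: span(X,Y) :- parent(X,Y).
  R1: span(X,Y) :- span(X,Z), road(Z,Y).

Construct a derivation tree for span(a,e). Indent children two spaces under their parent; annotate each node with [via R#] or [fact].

round 1: derive span(a,c) via R0 from parent(a,c)
round 1: derive span(a,f) via R0 from parent(a,f)
round 1: derive span(a,h) via R0 from parent(a,h)
round 1: derive span(c,d) via R0 from parent(c,d)
round 1: derive span(c,g) via R0 from parent(c,g)
round 1: derive span(c,h) via R0 from parent(c,h)
round 1: derive span(d,a) via R0 from parent(d,a)
round 1: derive span(d,d) via R0 from parent(d,d)
round 1: derive span(e,f) via R0 from parent(e,f)
round 1: derive span(f,d) via R0 from parent(f,d)
round 1: derive span(f,e) via R0 from parent(f,e)
round 1: derive span(g,a) via R0 from parent(g,a)
round 1: derive span(g,e) via R0 from parent(g,e)
round 1: derive span(h,d) via R0 from parent(h,d)
round 2: derive span(a,e) via R1 from span(a,h), road(h,e)
round 2: derive span(a,g) via R1 from span(a,f), road(f,g)
round 2: derive span(c,e) via R1 from span(c,g), road(g,e)
round 2: derive span(d,h) via R1 from span(d,d), road(d,h)
round 2: derive span(e,g) via R1 from span(e,f), road(f,g)
round 2: derive span(f,h) via R1 from span(f,d), road(d,h)
round 2: derive span(g,d) via R1 from span(g,a), road(a,d)
round 2: derive span(h,h) via R1 from span(h,d), road(d,h)
round 3: derive span(d,e) via R1 from span(d,h), road(h,e)
round 3: derive span(e,e) via R1 from span(e,g), road(g,e)
round 3: derive span(e,h) via R1 from span(e,g), road(g,h)
round 3: derive span(g,h) via R1 from span(g,d), road(d,h)
round 3: derive span(h,e) via R1 from span(h,h), road(h,e)

span(a,e)  [via R1]
  span(a,h)  [via R0]
    parent(a,h)  [fact]
  road(h,e)  [fact]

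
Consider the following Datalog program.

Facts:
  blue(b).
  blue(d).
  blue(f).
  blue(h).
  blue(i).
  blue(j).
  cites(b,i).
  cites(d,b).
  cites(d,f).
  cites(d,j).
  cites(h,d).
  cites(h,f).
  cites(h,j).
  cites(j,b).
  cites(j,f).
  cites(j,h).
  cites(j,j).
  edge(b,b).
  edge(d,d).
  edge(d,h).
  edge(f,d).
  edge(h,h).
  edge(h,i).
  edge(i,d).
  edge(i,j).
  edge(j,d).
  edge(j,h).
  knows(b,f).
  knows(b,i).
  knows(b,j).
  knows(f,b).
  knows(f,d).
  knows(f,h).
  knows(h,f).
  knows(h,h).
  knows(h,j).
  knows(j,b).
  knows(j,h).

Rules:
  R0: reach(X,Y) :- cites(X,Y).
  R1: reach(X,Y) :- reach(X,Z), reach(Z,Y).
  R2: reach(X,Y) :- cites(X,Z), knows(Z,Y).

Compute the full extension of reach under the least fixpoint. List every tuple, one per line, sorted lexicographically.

round 1: derive reach(b,i) via R0 from cites(b,i)
round 1: derive reach(d,b) via R0 from cites(d,b)
round 1: derive reach(d,f) via R0 from cites(d,f)
round 1: derive reach(d,j) via R0 from cites(d,j)
round 1: derive reach(h,d) via R0 from cites(h,d)
round 1: derive reach(h,f) via R0 from cites(h,f)
round 1: derive reach(h,j) via R0 from cites(h,j)
round 1: derive reach(j,b) via R0 from cites(j,b)
round 1: derive reach(j,f) via R0 from cites(j,f)
round 1: derive reach(j,h) via R0 from cites(j,h)
round 1: derive reach(j,j) via R0 from cites(j,j)
round 1: derive reach(d,d) via R2 from cites(d,f), knows(f,d)
round 1: derive reach(d,h) via R2 from cites(d,f), knows(f,h)
round 1: derive reach(d,i) via R2 from cites(d,b), knows(b,i)
round 1: derive reach(h,b) via R2 from cites(h,f), knows(f,b)
round 1: derive reach(h,h) via R2 from cites(h,f), knows(f,h)
round 1: derive reach(j,d) via R2 from cites(j,f), knows(f,d)
round 1: derive reach(j,i) via R2 from cites(j,b), knows(b,i)
round 2: derive reach(h,i) via R1 from reach(h,b), reach(b,i)

reach(b,i)
reach(d,b)
reach(d,d)
reach(d,f)
reach(d,h)
reach(d,i)
reach(d,j)
reach(h,b)
reach(h,d)
reach(h,f)
reach(h,h)
reach(h,i)
reach(h,j)
reach(j,b)
reach(j,d)
reach(j,f)
reach(j,h)
reach(j,i)
reach(j,j)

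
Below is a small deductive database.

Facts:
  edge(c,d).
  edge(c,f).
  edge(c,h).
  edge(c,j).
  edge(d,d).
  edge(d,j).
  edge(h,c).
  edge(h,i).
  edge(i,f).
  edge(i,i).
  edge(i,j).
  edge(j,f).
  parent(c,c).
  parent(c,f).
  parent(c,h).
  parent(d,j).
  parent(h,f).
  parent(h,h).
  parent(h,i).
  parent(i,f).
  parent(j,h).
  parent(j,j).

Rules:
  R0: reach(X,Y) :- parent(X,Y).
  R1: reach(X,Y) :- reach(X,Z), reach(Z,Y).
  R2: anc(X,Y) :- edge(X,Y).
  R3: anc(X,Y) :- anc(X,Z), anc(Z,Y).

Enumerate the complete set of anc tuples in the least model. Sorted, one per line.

round 1: derive anc(c,d) via R2 from edge(c,d)
round 1: derive anc(c,f) via R2 from edge(c,f)
round 1: derive anc(c,h) via R2 from edge(c,h)
round 1: derive anc(c,j) via R2 from edge(c,j)
round 1: derive anc(d,d) via R2 from edge(d,d)
round 1: derive anc(d,j) via R2 from edge(d,j)
round 1: derive anc(h,c) via R2 from edge(h,c)
round 1: derive anc(h,i) via R2 from edge(h,i)
round 1: derive anc(i,f) via R2 from edge(i,f)
round 1: derive anc(i,i) via R2 from edge(i,i)
round 1: derive anc(i,j) via R2 from edge(i,j)
round 1: derive anc(j,f) via R2 from edge(j,f)
round 2: derive anc(c,c) via R3 from anc(c,h), anc(h,c)
round 2: derive anc(c,i) via R3 from anc(c,h), anc(h,i)
round 2: derive anc(d,f) via R3 from anc(d,j), anc(j,f)
round 2: derive anc(h,d) via R3 from anc(h,c), anc(c,d)
round 2: derive anc(h,f) via R3 from anc(h,c), anc(c,f)
round 2: derive anc(h,h) via R3 from anc(h,c), anc(c,h)
round 2: derive anc(h,j) via R3 from anc(h,c), anc(c,j)

anc(c,c)
anc(c,d)
anc(c,f)
anc(c,h)
anc(c,i)
anc(c,j)
anc(d,d)
anc(d,f)
anc(d,j)
anc(h,c)
anc(h,d)
anc(h,f)
anc(h,h)
anc(h,i)
anc(h,j)
anc(i,f)
anc(i,i)
anc(i,j)
anc(j,f)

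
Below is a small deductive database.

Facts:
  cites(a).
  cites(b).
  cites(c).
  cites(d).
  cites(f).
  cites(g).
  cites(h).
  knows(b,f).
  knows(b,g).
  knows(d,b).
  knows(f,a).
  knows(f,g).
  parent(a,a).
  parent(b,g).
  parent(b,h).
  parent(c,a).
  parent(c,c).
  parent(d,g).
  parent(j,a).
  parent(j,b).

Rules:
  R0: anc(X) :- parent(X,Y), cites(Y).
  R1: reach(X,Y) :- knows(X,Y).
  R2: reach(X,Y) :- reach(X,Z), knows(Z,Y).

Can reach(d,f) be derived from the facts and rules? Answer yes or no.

round 1: derive reach(b,f) via R1 from knows(b,f)
round 1: derive reach(b,g) via R1 from knows(b,g)
round 1: derive reach(d,b) via R1 from knows(d,b)
round 1: derive reach(f,a) via R1 from knows(f,a)
round 1: derive reach(f,g) via R1 from knows(f,g)
round 2: derive reach(b,a) via R2 from reach(b,f), knows(f,a)
round 2: derive reach(d,f) via R2 from reach(d,b), knows(b,f)
round 2: derive reach(d,g) via R2 from reach(d,b), knows(b,g)
round 3: derive reach(d,a) via R2 from reach(d,f), knows(f,a)

yes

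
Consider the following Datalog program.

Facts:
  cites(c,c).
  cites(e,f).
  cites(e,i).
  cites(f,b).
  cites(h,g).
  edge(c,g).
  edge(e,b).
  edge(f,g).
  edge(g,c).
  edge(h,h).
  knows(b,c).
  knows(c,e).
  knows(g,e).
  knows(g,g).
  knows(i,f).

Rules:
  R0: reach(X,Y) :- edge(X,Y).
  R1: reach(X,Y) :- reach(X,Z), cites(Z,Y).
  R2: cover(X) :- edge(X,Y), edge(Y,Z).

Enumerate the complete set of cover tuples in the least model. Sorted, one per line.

cover(c)
cover(f)
cover(g)
cover(h)

round 1: derive cover(c) via R2 from edge(c,g), edge(g,c)
round 1: derive cover(f) via R2 from edge(f,g), edge(g,c)
round 1: derive cover(g) via R2 from edge(g,c), edge(c,g)
round 1: derive cover(h) via R2 from edge(h,h), edge(h,h)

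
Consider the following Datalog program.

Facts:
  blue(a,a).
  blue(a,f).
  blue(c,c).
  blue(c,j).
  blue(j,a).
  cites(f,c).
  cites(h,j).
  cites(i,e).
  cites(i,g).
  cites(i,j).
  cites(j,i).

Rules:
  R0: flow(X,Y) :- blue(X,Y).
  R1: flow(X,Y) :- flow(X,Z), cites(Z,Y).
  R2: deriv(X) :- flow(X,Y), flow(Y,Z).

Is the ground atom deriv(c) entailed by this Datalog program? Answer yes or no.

round 1: derive flow(a,a) via R0 from blue(a,a)
round 1: derive flow(a,f) via R0 from blue(a,f)
round 1: derive flow(c,c) via R0 from blue(c,c)
round 1: derive flow(c,j) via R0 from blue(c,j)
round 1: derive flow(j,a) via R0 from blue(j,a)
round 2: derive flow(a,c) via R1 from flow(a,f), cites(f,c)
round 2: derive flow(c,i) via R1 from flow(c,j), cites(j,i)
round 2: derive deriv(a) via R2 from flow(a,a), flow(a,a)
round 2: derive deriv(c) via R2 from flow(c,c), flow(c,c)
round 2: derive deriv(j) via R2 from flow(j,a), flow(a,a)
round 3: derive flow(c,e) via R1 from flow(c,i), cites(i,e)
round 3: derive flow(c,g) via R1 from flow(c,i), cites(i,g)

yes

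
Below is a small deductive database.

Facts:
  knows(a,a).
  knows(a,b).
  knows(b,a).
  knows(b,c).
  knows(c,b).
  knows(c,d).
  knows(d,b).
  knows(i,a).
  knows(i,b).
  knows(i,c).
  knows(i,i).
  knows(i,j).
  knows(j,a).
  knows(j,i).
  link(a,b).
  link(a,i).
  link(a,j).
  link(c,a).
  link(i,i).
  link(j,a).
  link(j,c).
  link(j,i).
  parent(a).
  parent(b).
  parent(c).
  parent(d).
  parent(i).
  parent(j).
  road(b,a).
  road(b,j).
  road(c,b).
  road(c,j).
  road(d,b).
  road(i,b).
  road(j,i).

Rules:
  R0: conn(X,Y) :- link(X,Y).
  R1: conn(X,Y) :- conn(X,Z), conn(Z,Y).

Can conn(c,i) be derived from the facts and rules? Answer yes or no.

round 1: derive conn(a,b) via R0 from link(a,b)
round 1: derive conn(a,i) via R0 from link(a,i)
round 1: derive conn(a,j) via R0 from link(a,j)
round 1: derive conn(c,a) via R0 from link(c,a)
round 1: derive conn(i,i) via R0 from link(i,i)
round 1: derive conn(j,a) via R0 from link(j,a)
round 1: derive conn(j,c) via R0 from link(j,c)
round 1: derive conn(j,i) via R0 from link(j,i)
round 2: derive conn(a,a) via R1 from conn(a,j), conn(j,a)
round 2: derive conn(a,c) via R1 from conn(a,j), conn(j,c)
round 2: derive conn(c,b) via R1 from conn(c,a), conn(a,b)
round 2: derive conn(c,i) via R1 from conn(c,a), conn(a,i)
round 2: derive conn(c,j) via R1 from conn(c,a), conn(a,j)
round 2: derive conn(j,b) via R1 from conn(j,a), conn(a,b)
round 2: derive conn(j,j) via R1 from conn(j,a), conn(a,j)
round 3: derive conn(c,c) via R1 from conn(c,a), conn(a,c)

yes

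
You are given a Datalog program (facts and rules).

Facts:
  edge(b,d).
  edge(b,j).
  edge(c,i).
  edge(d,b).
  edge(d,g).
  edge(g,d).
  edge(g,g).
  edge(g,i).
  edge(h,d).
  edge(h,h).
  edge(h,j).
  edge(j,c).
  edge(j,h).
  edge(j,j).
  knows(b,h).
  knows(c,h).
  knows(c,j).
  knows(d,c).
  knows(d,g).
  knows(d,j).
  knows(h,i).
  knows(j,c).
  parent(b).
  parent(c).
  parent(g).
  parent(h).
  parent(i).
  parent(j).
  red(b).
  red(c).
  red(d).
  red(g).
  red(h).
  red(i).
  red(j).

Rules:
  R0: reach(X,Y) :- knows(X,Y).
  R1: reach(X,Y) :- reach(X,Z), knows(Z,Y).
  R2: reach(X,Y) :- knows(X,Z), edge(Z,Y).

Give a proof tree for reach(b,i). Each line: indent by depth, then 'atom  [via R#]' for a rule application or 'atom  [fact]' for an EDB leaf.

reach(b,i)  [via R1]
  reach(b,h)  [via R0]
    knows(b,h)  [fact]
  knows(h,i)  [fact]

round 1: derive reach(b,h) via R0 from knows(b,h)
round 1: derive reach(c,h) via R0 from knows(c,h)
round 1: derive reach(c,j) via R0 from knows(c,j)
round 1: derive reach(d,c) via R0 from knows(d,c)
round 1: derive reach(d,g) via R0 from knows(d,g)
round 1: derive reach(d,j) via R0 from knows(d,j)
round 1: derive reach(h,i) via R0 from knows(h,i)
round 1: derive reach(j,c) via R0 from knows(j,c)
round 1: derive reach(b,d) via R2 from knows(b,h), edge(h,d)
round 1: derive reach(b,j) via R2 from knows(b,h), edge(h,j)
round 1: derive reach(c,c) via R2 from knows(c,j), edge(j,c)
round 1: derive reach(c,d) via R2 from knows(c,h), edge(h,d)
round 1: derive reach(d,d) via R2 from knows(d,g), edge(g,d)
round 1: derive reach(d,h) via R2 from knows(d,j), edge(j,h)
round 1: derive reach(d,i) via R2 from knows(d,c), edge(c,i)
round 1: derive reach(j,i) via R2 from knows(j,c), edge(c,i)
round 2: derive reach(b,c) via R1 from reach(b,d), knows(d,c)
round 2: derive reach(b,g) via R1 from reach(b,d), knows(d,g)
round 2: derive reach(b,i) via R1 from reach(b,h), knows(h,i)
round 2: derive reach(c,g) via R1 from reach(c,d), knows(d,g)
round 2: derive reach(c,i) via R1 from reach(c,h), knows(h,i)
round 2: derive reach(j,h) via R1 from reach(j,c), knows(c,h)
round 2: derive reach(j,j) via R1 from reach(j,c), knows(c,j)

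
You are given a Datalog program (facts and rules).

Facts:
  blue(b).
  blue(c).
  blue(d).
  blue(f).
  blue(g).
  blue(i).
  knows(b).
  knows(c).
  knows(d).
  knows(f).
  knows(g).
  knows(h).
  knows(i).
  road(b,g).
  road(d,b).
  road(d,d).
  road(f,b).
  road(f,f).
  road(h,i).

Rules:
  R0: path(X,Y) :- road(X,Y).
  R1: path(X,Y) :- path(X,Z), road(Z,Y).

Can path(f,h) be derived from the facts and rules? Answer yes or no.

no

round 1: derive path(b,g) via R0 from road(b,g)
round 1: derive path(d,b) via R0 from road(d,b)
round 1: derive path(d,d) via R0 from road(d,d)
round 1: derive path(f,b) via R0 from road(f,b)
round 1: derive path(f,f) via R0 from road(f,f)
round 1: derive path(h,i) via R0 from road(h,i)
round 2: derive path(d,g) via R1 from path(d,b), road(b,g)
round 2: derive path(f,g) via R1 from path(f,b), road(b,g)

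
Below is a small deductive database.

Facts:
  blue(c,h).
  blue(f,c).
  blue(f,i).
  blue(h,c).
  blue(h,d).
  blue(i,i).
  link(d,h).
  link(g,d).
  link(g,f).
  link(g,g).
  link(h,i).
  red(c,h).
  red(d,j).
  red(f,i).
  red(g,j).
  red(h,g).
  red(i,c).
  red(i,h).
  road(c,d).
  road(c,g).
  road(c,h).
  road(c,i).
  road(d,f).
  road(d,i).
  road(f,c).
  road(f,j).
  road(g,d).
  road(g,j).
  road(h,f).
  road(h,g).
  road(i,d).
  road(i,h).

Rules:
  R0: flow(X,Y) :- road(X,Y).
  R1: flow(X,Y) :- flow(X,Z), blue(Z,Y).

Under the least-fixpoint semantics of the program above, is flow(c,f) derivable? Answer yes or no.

round 1: derive flow(c,d) via R0 from road(c,d)
round 1: derive flow(c,g) via R0 from road(c,g)
round 1: derive flow(c,h) via R0 from road(c,h)
round 1: derive flow(c,i) via R0 from road(c,i)
round 1: derive flow(d,f) via R0 from road(d,f)
round 1: derive flow(d,i) via R0 from road(d,i)
round 1: derive flow(f,c) via R0 from road(f,c)
round 1: derive flow(f,j) via R0 from road(f,j)
round 1: derive flow(g,d) via R0 from road(g,d)
round 1: derive flow(g,j) via R0 from road(g,j)
round 1: derive flow(h,f) via R0 from road(h,f)
round 1: derive flow(h,g) via R0 from road(h,g)
round 1: derive flow(i,d) via R0 from road(i,d)
round 1: derive flow(i,h) via R0 from road(i,h)
round 2: derive flow(c,c) via R1 from flow(c,h), blue(h,c)
round 2: derive flow(d,c) via R1 from flow(d,f), blue(f,c)
round 2: derive flow(f,h) via R1 from flow(f,c), blue(c,h)
round 2: derive flow(h,c) via R1 from flow(h,f), blue(f,c)
round 2: derive flow(h,i) via R1 from flow(h,f), blue(f,i)
round 2: derive flow(i,c) via R1 from flow(i,h), blue(h,c)
round 3: derive flow(d,h) via R1 from flow(d,c), blue(c,h)
round 3: derive flow(f,d) via R1 from flow(f,h), blue(h,d)
round 3: derive flow(h,h) via R1 from flow(h,c), blue(c,h)
round 4: derive flow(d,d) via R1 from flow(d,h), blue(h,d)
round 4: derive flow(h,d) via R1 from flow(h,h), blue(h,d)

no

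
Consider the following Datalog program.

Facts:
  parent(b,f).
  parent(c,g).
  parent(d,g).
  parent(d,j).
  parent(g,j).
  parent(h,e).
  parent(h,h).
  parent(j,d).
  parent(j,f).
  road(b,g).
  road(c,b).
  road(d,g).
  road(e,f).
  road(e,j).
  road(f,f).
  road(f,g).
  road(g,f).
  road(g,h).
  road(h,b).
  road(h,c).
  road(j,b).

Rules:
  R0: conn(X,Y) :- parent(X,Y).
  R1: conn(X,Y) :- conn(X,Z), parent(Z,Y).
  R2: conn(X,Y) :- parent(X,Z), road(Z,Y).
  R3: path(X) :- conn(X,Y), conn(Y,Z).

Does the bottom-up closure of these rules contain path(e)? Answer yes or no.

round 1: derive conn(b,f) via R0 from parent(b,f)
round 1: derive conn(c,g) via R0 from parent(c,g)
round 1: derive conn(d,g) via R0 from parent(d,g)
round 1: derive conn(d,j) via R0 from parent(d,j)
round 1: derive conn(g,j) via R0 from parent(g,j)
round 1: derive conn(h,e) via R0 from parent(h,e)
round 1: derive conn(h,h) via R0 from parent(h,h)
round 1: derive conn(j,d) via R0 from parent(j,d)
round 1: derive conn(j,f) via R0 from parent(j,f)
round 1: derive conn(b,g) via R2 from parent(b,f), road(f,g)
round 1: derive conn(c,f) via R2 from parent(c,g), road(g,f)
round 1: derive conn(c,h) via R2 from parent(c,g), road(g,h)
round 1: derive conn(d,b) via R2 from parent(d,j), road(j,b)
round 1: derive conn(d,f) via R2 from parent(d,g), road(g,f)
round 1: derive conn(d,h) via R2 from parent(d,g), road(g,h)
round 1: derive conn(g,b) via R2 from parent(g,j), road(j,b)
round 1: derive conn(h,b) via R2 from parent(h,h), road(h,b)
round 1: derive conn(h,c) via R2 from parent(h,h), road(h,c)
round 1: derive conn(h,f) via R2 from parent(h,e), road(e,f)
round 1: derive conn(h,j) via R2 from parent(h,e), road(e,j)
round 1: derive conn(j,g) via R2 from parent(j,d), road(d,g)
round 2: derive conn(b,j) via R1 from conn(b,g), parent(g,j)
round 2: derive conn(c,e) via R1 from conn(c,h), parent(h,e)
round 2: derive conn(c,j) via R1 from conn(c,g), parent(g,j)
round 2: derive conn(d,d) via R1 from conn(d,j), parent(j,d)
round 2: derive conn(d,e) via R1 from conn(d,h), parent(h,e)
round 2: derive conn(g,d) via R1 from conn(g,j), parent(j,d)
round 2: derive conn(g,f) via R1 from conn(g,b), parent(b,f)
round 2: derive conn(h,d) via R1 from conn(h,j), parent(j,d)
round 2: derive conn(h,g) via R1 from conn(h,c), parent(c,g)
round 2: derive conn(j,j) via R1 from conn(j,d), parent(d,j)
round 2: derive path(b) via R3 from conn(b,g), conn(g,b)
round 2: derive path(c) via R3 from conn(c,g), conn(g,b)
round 2: derive path(d) via R3 from conn(d,b), conn(b,f)
round 2: derive path(g) via R3 from conn(g,b), conn(b,f)
round 2: derive path(h) via R3 from conn(h,b), conn(b,f)
round 2: derive path(j) via R3 from conn(j,d), conn(d,b)
round 3: derive conn(b,d) via R1 from conn(b,j), parent(j,d)
round 3: derive conn(c,d) via R1 from conn(c,j), parent(j,d)
round 3: derive conn(g,g) via R1 from conn(g,d), parent(d,g)

no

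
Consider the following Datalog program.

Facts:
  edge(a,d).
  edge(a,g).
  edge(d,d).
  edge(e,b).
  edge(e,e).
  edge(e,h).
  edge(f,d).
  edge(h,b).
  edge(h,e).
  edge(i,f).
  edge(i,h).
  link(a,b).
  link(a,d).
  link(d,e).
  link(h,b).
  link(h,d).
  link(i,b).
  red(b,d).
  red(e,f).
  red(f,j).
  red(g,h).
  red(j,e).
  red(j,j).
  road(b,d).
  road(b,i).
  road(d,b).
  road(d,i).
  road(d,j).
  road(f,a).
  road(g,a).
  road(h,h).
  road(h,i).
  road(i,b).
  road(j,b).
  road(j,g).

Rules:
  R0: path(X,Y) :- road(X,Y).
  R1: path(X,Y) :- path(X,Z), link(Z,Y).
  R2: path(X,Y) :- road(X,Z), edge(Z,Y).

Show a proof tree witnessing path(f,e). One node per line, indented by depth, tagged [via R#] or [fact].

round 1: derive path(b,d) via R0 from road(b,d)
round 1: derive path(b,i) via R0 from road(b,i)
round 1: derive path(d,b) via R0 from road(d,b)
round 1: derive path(d,i) via R0 from road(d,i)
round 1: derive path(d,j) via R0 from road(d,j)
round 1: derive path(f,a) via R0 from road(f,a)
round 1: derive path(g,a) via R0 from road(g,a)
round 1: derive path(h,h) via R0 from road(h,h)
round 1: derive path(h,i) via R0 from road(h,i)
round 1: derive path(i,b) via R0 from road(i,b)
round 1: derive path(j,b) via R0 from road(j,b)
round 1: derive path(j,g) via R0 from road(j,g)
round 1: derive path(b,f) via R2 from road(b,i), edge(i,f)
round 1: derive path(b,h) via R2 from road(b,i), edge(i,h)
round 1: derive path(d,f) via R2 from road(d,i), edge(i,f)
round 1: derive path(d,h) via R2 from road(d,i), edge(i,h)
round 1: derive path(f,d) via R2 from road(f,a), edge(a,d)
round 1: derive path(f,g) via R2 from road(f,a), edge(a,g)
round 1: derive path(g,d) via R2 from road(g,a), edge(a,d)
round 1: derive path(g,g) via R2 from road(g,a), edge(a,g)
round 1: derive path(h,b) via R2 from road(h,h), edge(h,b)
round 1: derive path(h,e) via R2 from road(h,h), edge(h,e)
round 1: derive path(h,f) via R2 from road(h,i), edge(i,f)
round 2: derive path(b,b) via R1 from path(b,h), link(h,b)
round 2: derive path(b,e) via R1 from path(b,d), link(d,e)
round 2: derive path(d,d) via R1 from path(d,h), link(h,d)
round 2: derive path(f,b) via R1 from path(f,a), link(a,b)
round 2: derive path(f,e) via R1 from path(f,d), link(d,e)
round 2: derive path(g,b) via R1 from path(g,a), link(a,b)
round 2: derive path(g,e) via R1 from path(g,d), link(d,e)
round 2: derive path(h,d) via R1 from path(h,h), link(h,d)
round 3: derive path(d,e) via R1 from path(d,d), link(d,e)

path(f,e)  [via R1]
  path(f,d)  [via R2]
    road(f,a)  [fact]
    edge(a,d)  [fact]
  link(d,e)  [fact]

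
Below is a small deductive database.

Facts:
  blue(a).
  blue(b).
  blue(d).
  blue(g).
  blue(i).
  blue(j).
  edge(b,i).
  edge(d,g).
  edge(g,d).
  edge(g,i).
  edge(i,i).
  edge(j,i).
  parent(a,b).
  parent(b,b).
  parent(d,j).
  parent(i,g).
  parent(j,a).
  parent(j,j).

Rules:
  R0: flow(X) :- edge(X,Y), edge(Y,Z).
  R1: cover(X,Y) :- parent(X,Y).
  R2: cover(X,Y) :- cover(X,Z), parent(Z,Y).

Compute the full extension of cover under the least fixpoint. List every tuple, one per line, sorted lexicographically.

round 1: derive cover(a,b) via R1 from parent(a,b)
round 1: derive cover(b,b) via R1 from parent(b,b)
round 1: derive cover(d,j) via R1 from parent(d,j)
round 1: derive cover(i,g) via R1 from parent(i,g)
round 1: derive cover(j,a) via R1 from parent(j,a)
round 1: derive cover(j,j) via R1 from parent(j,j)
round 2: derive cover(d,a) via R2 from cover(d,j), parent(j,a)
round 2: derive cover(j,b) via R2 from cover(j,a), parent(a,b)
round 3: derive cover(d,b) via R2 from cover(d,a), parent(a,b)

cover(a,b)
cover(b,b)
cover(d,a)
cover(d,b)
cover(d,j)
cover(i,g)
cover(j,a)
cover(j,b)
cover(j,j)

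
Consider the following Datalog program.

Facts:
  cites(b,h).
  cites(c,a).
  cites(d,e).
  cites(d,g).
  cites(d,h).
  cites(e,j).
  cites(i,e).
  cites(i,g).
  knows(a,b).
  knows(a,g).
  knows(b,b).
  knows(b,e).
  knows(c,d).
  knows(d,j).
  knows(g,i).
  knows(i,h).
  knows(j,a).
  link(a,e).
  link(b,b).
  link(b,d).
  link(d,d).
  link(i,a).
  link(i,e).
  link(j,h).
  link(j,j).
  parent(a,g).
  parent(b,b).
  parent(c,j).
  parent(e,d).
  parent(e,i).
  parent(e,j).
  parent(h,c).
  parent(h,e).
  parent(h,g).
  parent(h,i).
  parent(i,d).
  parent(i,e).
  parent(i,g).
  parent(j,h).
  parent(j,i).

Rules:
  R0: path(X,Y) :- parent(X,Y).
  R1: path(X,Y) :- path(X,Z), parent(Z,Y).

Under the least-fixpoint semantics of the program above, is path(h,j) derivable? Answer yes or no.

yes

round 1: derive path(a,g) via R0 from parent(a,g)
round 1: derive path(b,b) via R0 from parent(b,b)
round 1: derive path(c,j) via R0 from parent(c,j)
round 1: derive path(e,d) via R0 from parent(e,d)
round 1: derive path(e,i) via R0 from parent(e,i)
round 1: derive path(e,j) via R0 from parent(e,j)
round 1: derive path(h,c) via R0 from parent(h,c)
round 1: derive path(h,e) via R0 from parent(h,e)
round 1: derive path(h,g) via R0 from parent(h,g)
round 1: derive path(h,i) via R0 from parent(h,i)
round 1: derive path(i,d) via R0 from parent(i,d)
round 1: derive path(i,e) via R0 from parent(i,e)
round 1: derive path(i,g) via R0 from parent(i,g)
round 1: derive path(j,h) via R0 from parent(j,h)
round 1: derive path(j,i) via R0 from parent(j,i)
round 2: derive path(c,h) via R1 from path(c,j), parent(j,h)
round 2: derive path(c,i) via R1 from path(c,j), parent(j,i)
round 2: derive path(e,e) via R1 from path(e,i), parent(i,e)
round 2: derive path(e,g) via R1 from path(e,i), parent(i,g)
round 2: derive path(e,h) via R1 from path(e,j), parent(j,h)
round 2: derive path(h,d) via R1 from path(h,e), parent(e,d)
round 2: derive path(h,j) via R1 from path(h,c), parent(c,j)
round 2: derive path(i,i) via R1 from path(i,e), parent(e,i)
round 2: derive path(i,j) via R1 from path(i,e), parent(e,j)
round 2: derive path(j,c) via R1 from path(j,h), parent(h,c)
round 2: derive path(j,d) via R1 from path(j,i), parent(i,d)
round 2: derive path(j,e) via R1 from path(j,h), parent(h,e)
round 2: derive path(j,g) via R1 from path(j,h), parent(h,g)
round 3: derive path(c,c) via R1 from path(c,h), parent(h,c)
round 3: derive path(c,d) via R1 from path(c,i), parent(i,d)
round 3: derive path(c,e) via R1 from path(c,h), parent(h,e)
round 3: derive path(c,g) via R1 from path(c,h), parent(h,g)
round 3: derive path(e,c) via R1 from path(e,h), parent(h,c)
round 3: derive path(h,h) via R1 from path(h,j), parent(j,h)
round 3: derive path(i,h) via R1 from path(i,j), parent(j,h)
round 3: derive path(j,j) via R1 from path(j,c), parent(c,j)
round 4: derive path(i,c) via R1 from path(i,h), parent(h,c)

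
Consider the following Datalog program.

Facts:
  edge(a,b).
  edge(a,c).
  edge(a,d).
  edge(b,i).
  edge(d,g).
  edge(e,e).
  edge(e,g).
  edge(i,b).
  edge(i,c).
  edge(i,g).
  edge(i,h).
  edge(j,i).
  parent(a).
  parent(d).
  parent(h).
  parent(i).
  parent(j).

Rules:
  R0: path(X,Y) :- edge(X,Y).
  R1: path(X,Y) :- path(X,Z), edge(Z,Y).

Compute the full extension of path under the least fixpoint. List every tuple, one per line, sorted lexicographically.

path(a,b)
path(a,c)
path(a,d)
path(a,g)
path(a,h)
path(a,i)
path(b,b)
path(b,c)
path(b,g)
path(b,h)
path(b,i)
path(d,g)
path(e,e)
path(e,g)
path(i,b)
path(i,c)
path(i,g)
path(i,h)
path(i,i)
path(j,b)
path(j,c)
path(j,g)
path(j,h)
path(j,i)

round 1: derive path(a,b) via R0 from edge(a,b)
round 1: derive path(a,c) via R0 from edge(a,c)
round 1: derive path(a,d) via R0 from edge(a,d)
round 1: derive path(b,i) via R0 from edge(b,i)
round 1: derive path(d,g) via R0 from edge(d,g)
round 1: derive path(e,e) via R0 from edge(e,e)
round 1: derive path(e,g) via R0 from edge(e,g)
round 1: derive path(i,b) via R0 from edge(i,b)
round 1: derive path(i,c) via R0 from edge(i,c)
round 1: derive path(i,g) via R0 from edge(i,g)
round 1: derive path(i,h) via R0 from edge(i,h)
round 1: derive path(j,i) via R0 from edge(j,i)
round 2: derive path(a,g) via R1 from path(a,d), edge(d,g)
round 2: derive path(a,i) via R1 from path(a,b), edge(b,i)
round 2: derive path(b,b) via R1 from path(b,i), edge(i,b)
round 2: derive path(b,c) via R1 from path(b,i), edge(i,c)
round 2: derive path(b,g) via R1 from path(b,i), edge(i,g)
round 2: derive path(b,h) via R1 from path(b,i), edge(i,h)
round 2: derive path(i,i) via R1 from path(i,b), edge(b,i)
round 2: derive path(j,b) via R1 from path(j,i), edge(i,b)
round 2: derive path(j,c) via R1 from path(j,i), edge(i,c)
round 2: derive path(j,g) via R1 from path(j,i), edge(i,g)
round 2: derive path(j,h) via R1 from path(j,i), edge(i,h)
round 3: derive path(a,h) via R1 from path(a,i), edge(i,h)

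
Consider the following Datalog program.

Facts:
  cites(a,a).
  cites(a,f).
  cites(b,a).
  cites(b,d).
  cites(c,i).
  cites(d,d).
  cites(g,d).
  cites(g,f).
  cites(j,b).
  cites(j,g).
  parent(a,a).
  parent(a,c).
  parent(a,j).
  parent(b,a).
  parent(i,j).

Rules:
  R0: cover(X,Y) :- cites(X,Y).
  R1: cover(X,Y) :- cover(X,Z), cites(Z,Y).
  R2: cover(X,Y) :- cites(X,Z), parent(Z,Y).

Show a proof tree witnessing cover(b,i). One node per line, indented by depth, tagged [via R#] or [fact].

cover(b,i)  [via R1]
  cover(b,c)  [via R2]
    cites(b,a)  [fact]
    parent(a,c)  [fact]
  cites(c,i)  [fact]

round 1: derive cover(a,a) via R0 from cites(a,a)
round 1: derive cover(a,f) via R0 from cites(a,f)
round 1: derive cover(b,a) via R0 from cites(b,a)
round 1: derive cover(b,d) via R0 from cites(b,d)
round 1: derive cover(c,i) via R0 from cites(c,i)
round 1: derive cover(d,d) via R0 from cites(d,d)
round 1: derive cover(g,d) via R0 from cites(g,d)
round 1: derive cover(g,f) via R0 from cites(g,f)
round 1: derive cover(j,b) via R0 from cites(j,b)
round 1: derive cover(j,g) via R0 from cites(j,g)
round 1: derive cover(a,c) via R2 from cites(a,a), parent(a,c)
round 1: derive cover(a,j) via R2 from cites(a,a), parent(a,j)
round 1: derive cover(b,c) via R2 from cites(b,a), parent(a,c)
round 1: derive cover(b,j) via R2 from cites(b,a), parent(a,j)
round 1: derive cover(c,j) via R2 from cites(c,i), parent(i,j)
round 1: derive cover(j,a) via R2 from cites(j,b), parent(b,a)
round 2: derive cover(a,b) via R1 from cover(a,j), cites(j,b)
round 2: derive cover(a,g) via R1 from cover(a,j), cites(j,g)
round 2: derive cover(a,i) via R1 from cover(a,c), cites(c,i)
round 2: derive cover(b,b) via R1 from cover(b,j), cites(j,b)
round 2: derive cover(b,f) via R1 from cover(b,a), cites(a,f)
round 2: derive cover(b,g) via R1 from cover(b,j), cites(j,g)
round 2: derive cover(b,i) via R1 from cover(b,c), cites(c,i)
round 2: derive cover(c,b) via R1 from cover(c,j), cites(j,b)
round 2: derive cover(c,g) via R1 from cover(c,j), cites(j,g)
round 2: derive cover(j,d) via R1 from cover(j,b), cites(b,d)
round 2: derive cover(j,f) via R1 from cover(j,a), cites(a,f)
round 3: derive cover(a,d) via R1 from cover(a,b), cites(b,d)
round 3: derive cover(c,a) via R1 from cover(c,b), cites(b,a)
round 3: derive cover(c,d) via R1 from cover(c,b), cites(b,d)
round 3: derive cover(c,f) via R1 from cover(c,g), cites(g,f)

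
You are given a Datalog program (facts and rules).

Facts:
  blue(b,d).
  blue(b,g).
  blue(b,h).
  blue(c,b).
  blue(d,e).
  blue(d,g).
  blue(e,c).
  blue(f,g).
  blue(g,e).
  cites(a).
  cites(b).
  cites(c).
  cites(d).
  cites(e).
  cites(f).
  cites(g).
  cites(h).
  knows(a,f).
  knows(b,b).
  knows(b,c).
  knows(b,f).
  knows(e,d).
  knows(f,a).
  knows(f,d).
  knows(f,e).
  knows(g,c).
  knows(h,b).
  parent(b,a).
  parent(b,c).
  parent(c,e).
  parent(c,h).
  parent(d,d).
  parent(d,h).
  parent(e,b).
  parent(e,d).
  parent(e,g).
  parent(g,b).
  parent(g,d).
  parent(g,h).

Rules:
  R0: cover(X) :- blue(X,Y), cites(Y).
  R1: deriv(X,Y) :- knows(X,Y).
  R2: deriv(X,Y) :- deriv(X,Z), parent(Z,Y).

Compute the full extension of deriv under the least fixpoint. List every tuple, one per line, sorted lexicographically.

deriv(a,f)
deriv(b,a)
deriv(b,b)
deriv(b,c)
deriv(b,d)
deriv(b,e)
deriv(b,f)
deriv(b,g)
deriv(b,h)
deriv(e,d)
deriv(e,h)
deriv(f,a)
deriv(f,b)
deriv(f,c)
deriv(f,d)
deriv(f,e)
deriv(f,g)
deriv(f,h)
deriv(g,a)
deriv(g,b)
deriv(g,c)
deriv(g,d)
deriv(g,e)
deriv(g,g)
deriv(g,h)
deriv(h,a)
deriv(h,b)
deriv(h,c)
deriv(h,d)
deriv(h,e)
deriv(h,g)
deriv(h,h)

round 1: derive deriv(a,f) via R1 from knows(a,f)
round 1: derive deriv(b,b) via R1 from knows(b,b)
round 1: derive deriv(b,c) via R1 from knows(b,c)
round 1: derive deriv(b,f) via R1 from knows(b,f)
round 1: derive deriv(e,d) via R1 from knows(e,d)
round 1: derive deriv(f,a) via R1 from knows(f,a)
round 1: derive deriv(f,d) via R1 from knows(f,d)
round 1: derive deriv(f,e) via R1 from knows(f,e)
round 1: derive deriv(g,c) via R1 from knows(g,c)
round 1: derive deriv(h,b) via R1 from knows(h,b)
round 2: derive deriv(b,a) via R2 from deriv(b,b), parent(b,a)
round 2: derive deriv(b,e) via R2 from deriv(b,c), parent(c,e)
round 2: derive deriv(b,h) via R2 from deriv(b,c), parent(c,h)
round 2: derive deriv(e,h) via R2 from deriv(e,d), parent(d,h)
round 2: derive deriv(f,b) via R2 from deriv(f,e), parent(e,b)
round 2: derive deriv(f,g) via R2 from deriv(f,e), parent(e,g)
round 2: derive deriv(f,h) via R2 from deriv(f,d), parent(d,h)
round 2: derive deriv(g,e) via R2 from deriv(g,c), parent(c,e)
round 2: derive deriv(g,h) via R2 from deriv(g,c), parent(c,h)
round 2: derive deriv(h,a) via R2 from deriv(h,b), parent(b,a)
round 2: derive deriv(h,c) via R2 from deriv(h,b), parent(b,c)
round 3: derive deriv(b,d) via R2 from deriv(b,e), parent(e,d)
round 3: derive deriv(b,g) via R2 from deriv(b,e), parent(e,g)
round 3: derive deriv(f,c) via R2 from deriv(f,b), parent(b,c)
round 3: derive deriv(g,b) via R2 from deriv(g,e), parent(e,b)
round 3: derive deriv(g,d) via R2 from deriv(g,e), parent(e,d)
round 3: derive deriv(g,g) via R2 from deriv(g,e), parent(e,g)
round 3: derive deriv(h,e) via R2 from deriv(h,c), parent(c,e)
round 3: derive deriv(h,h) via R2 from deriv(h,c), parent(c,h)
round 4: derive deriv(g,a) via R2 from deriv(g,b), parent(b,a)
round 4: derive deriv(h,d) via R2 from deriv(h,e), parent(e,d)
round 4: derive deriv(h,g) via R2 from deriv(h,e), parent(e,g)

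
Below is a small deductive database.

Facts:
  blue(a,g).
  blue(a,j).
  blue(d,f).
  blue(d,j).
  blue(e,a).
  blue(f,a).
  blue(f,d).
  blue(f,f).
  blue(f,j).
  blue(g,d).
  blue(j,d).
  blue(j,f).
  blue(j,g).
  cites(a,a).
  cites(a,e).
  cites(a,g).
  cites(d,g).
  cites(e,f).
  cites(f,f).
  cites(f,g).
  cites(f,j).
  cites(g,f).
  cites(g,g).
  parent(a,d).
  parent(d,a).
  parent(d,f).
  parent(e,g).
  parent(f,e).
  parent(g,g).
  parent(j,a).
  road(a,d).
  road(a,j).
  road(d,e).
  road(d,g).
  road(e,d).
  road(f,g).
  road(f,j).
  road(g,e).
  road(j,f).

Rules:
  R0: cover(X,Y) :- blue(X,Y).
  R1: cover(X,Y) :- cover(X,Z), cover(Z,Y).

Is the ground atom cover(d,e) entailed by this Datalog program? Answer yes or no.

no

round 1: derive cover(a,g) via R0 from blue(a,g)
round 1: derive cover(a,j) via R0 from blue(a,j)
round 1: derive cover(d,f) via R0 from blue(d,f)
round 1: derive cover(d,j) via R0 from blue(d,j)
round 1: derive cover(e,a) via R0 from blue(e,a)
round 1: derive cover(f,a) via R0 from blue(f,a)
round 1: derive cover(f,d) via R0 from blue(f,d)
round 1: derive cover(f,f) via R0 from blue(f,f)
round 1: derive cover(f,j) via R0 from blue(f,j)
round 1: derive cover(g,d) via R0 from blue(g,d)
round 1: derive cover(j,d) via R0 from blue(j,d)
round 1: derive cover(j,f) via R0 from blue(j,f)
round 1: derive cover(j,g) via R0 from blue(j,g)
round 2: derive cover(a,d) via R1 from cover(a,g), cover(g,d)
round 2: derive cover(a,f) via R1 from cover(a,j), cover(j,f)
round 2: derive cover(d,a) via R1 from cover(d,f), cover(f,a)
round 2: derive cover(d,d) via R1 from cover(d,f), cover(f,d)
round 2: derive cover(d,g) via R1 from cover(d,j), cover(j,g)
round 2: derive cover(e,g) via R1 from cover(e,a), cover(a,g)
round 2: derive cover(e,j) via R1 from cover(e,a), cover(a,j)
round 2: derive cover(f,g) via R1 from cover(f,a), cover(a,g)
round 2: derive cover(g,f) via R1 from cover(g,d), cover(d,f)
round 2: derive cover(g,j) via R1 from cover(g,d), cover(d,j)
round 2: derive cover(j,a) via R1 from cover(j,f), cover(f,a)
round 2: derive cover(j,j) via R1 from cover(j,d), cover(d,j)
round 3: derive cover(a,a) via R1 from cover(a,d), cover(d,a)
round 3: derive cover(e,d) via R1 from cover(e,a), cover(a,d)
round 3: derive cover(e,f) via R1 from cover(e,a), cover(a,f)
round 3: derive cover(g,a) via R1 from cover(g,d), cover(d,a)
round 3: derive cover(g,g) via R1 from cover(g,d), cover(d,g)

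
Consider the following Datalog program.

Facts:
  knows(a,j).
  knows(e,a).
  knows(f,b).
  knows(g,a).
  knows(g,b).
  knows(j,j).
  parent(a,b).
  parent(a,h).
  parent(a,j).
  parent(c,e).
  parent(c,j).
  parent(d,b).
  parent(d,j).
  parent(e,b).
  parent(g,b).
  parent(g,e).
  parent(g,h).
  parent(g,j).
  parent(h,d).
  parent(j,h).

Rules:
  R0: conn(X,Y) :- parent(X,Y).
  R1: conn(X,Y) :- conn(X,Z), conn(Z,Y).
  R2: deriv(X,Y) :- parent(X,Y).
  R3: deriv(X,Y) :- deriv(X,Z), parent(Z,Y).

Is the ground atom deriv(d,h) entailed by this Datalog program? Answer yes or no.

round 1: derive deriv(a,b) via R2 from parent(a,b)
round 1: derive deriv(a,h) via R2 from parent(a,h)
round 1: derive deriv(a,j) via R2 from parent(a,j)
round 1: derive deriv(c,e) via R2 from parent(c,e)
round 1: derive deriv(c,j) via R2 from parent(c,j)
round 1: derive deriv(d,b) via R2 from parent(d,b)
round 1: derive deriv(d,j) via R2 from parent(d,j)
round 1: derive deriv(e,b) via R2 from parent(e,b)
round 1: derive deriv(g,b) via R2 from parent(g,b)
round 1: derive deriv(g,e) via R2 from parent(g,e)
round 1: derive deriv(g,h) via R2 from parent(g,h)
round 1: derive deriv(g,j) via R2 from parent(g,j)
round 1: derive deriv(h,d) via R2 from parent(h,d)
round 1: derive deriv(j,h) via R2 from parent(j,h)
round 2: derive deriv(a,d) via R3 from deriv(a,h), parent(h,d)
round 2: derive deriv(c,b) via R3 from deriv(c,e), parent(e,b)
round 2: derive deriv(c,h) via R3 from deriv(c,j), parent(j,h)
round 2: derive deriv(d,h) via R3 from deriv(d,j), parent(j,h)
round 2: derive deriv(g,d) via R3 from deriv(g,h), parent(h,d)
round 2: derive deriv(h,b) via R3 from deriv(h,d), parent(d,b)
round 2: derive deriv(h,j) via R3 from deriv(h,d), parent(d,j)
round 2: derive deriv(j,d) via R3 from deriv(j,h), parent(h,d)
round 3: derive deriv(c,d) via R3 from deriv(c,h), parent(h,d)
round 3: derive deriv(d,d) via R3 from deriv(d,h), parent(h,d)
round 3: derive deriv(h,h) via R3 from deriv(h,j), parent(j,h)
round 3: derive deriv(j,b) via R3 from deriv(j,d), parent(d,b)
round 3: derive deriv(j,j) via R3 from deriv(j,d), parent(d,j)

yes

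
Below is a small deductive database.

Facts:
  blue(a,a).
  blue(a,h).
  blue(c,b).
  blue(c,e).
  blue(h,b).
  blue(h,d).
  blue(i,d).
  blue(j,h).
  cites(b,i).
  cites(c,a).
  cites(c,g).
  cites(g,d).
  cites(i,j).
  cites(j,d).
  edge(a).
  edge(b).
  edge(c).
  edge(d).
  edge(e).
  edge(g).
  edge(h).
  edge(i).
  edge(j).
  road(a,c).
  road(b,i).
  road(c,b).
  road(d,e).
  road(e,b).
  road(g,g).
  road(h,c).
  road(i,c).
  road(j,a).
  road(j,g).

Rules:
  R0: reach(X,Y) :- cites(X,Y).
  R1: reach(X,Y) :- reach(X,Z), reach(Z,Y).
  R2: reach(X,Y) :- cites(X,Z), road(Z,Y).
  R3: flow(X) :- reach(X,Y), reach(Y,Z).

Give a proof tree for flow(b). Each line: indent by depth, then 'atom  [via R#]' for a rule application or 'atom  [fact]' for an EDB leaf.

flow(b)  [via R3]
  reach(b,c)  [via R2]
    cites(b,i)  [fact]
    road(i,c)  [fact]
  reach(c,a)  [via R0]
    cites(c,a)  [fact]

round 1: derive reach(b,i) via R0 from cites(b,i)
round 1: derive reach(c,a) via R0 from cites(c,a)
round 1: derive reach(c,g) via R0 from cites(c,g)
round 1: derive reach(g,d) via R0 from cites(g,d)
round 1: derive reach(i,j) via R0 from cites(i,j)
round 1: derive reach(j,d) via R0 from cites(j,d)
round 1: derive reach(b,c) via R2 from cites(b,i), road(i,c)
round 1: derive reach(c,c) via R2 from cites(c,a), road(a,c)
round 1: derive reach(g,e) via R2 from cites(g,d), road(d,e)
round 1: derive reach(i,a) via R2 from cites(i,j), road(j,a)
round 1: derive reach(i,g) via R2 from cites(i,j), road(j,g)
round 1: derive reach(j,e) via R2 from cites(j,d), road(d,e)
round 2: derive reach(b,a) via R1 from reach(b,c), reach(c,a)
round 2: derive reach(b,g) via R1 from reach(b,c), reach(c,g)
round 2: derive reach(b,j) via R1 from reach(b,i), reach(i,j)
round 2: derive reach(c,d) via R1 from reach(c,g), reach(g,d)
round 2: derive reach(c,e) via R1 from reach(c,g), reach(g,e)
round 2: derive reach(i,d) via R1 from reach(i,g), reach(g,d)
round 2: derive reach(i,e) via R1 from reach(i,g), reach(g,e)
round 2: derive flow(b) via R3 from reach(b,c), reach(c,a)
round 2: derive flow(c) via R3 from reach(c,c), reach(c,a)
round 2: derive flow(i) via R3 from reach(i,g), reach(g,d)
round 3: derive reach(b,d) via R1 from reach(b,c), reach(c,d)
round 3: derive reach(b,e) via R1 from reach(b,c), reach(c,e)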